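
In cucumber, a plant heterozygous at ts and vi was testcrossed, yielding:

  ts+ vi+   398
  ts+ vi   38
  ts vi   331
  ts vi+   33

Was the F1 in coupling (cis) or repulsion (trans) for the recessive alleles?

The two most frequent classes are ts+ vi+ (398) and ts vi (331); these are the parental (non-recombinant) types.
So the F1 carried ts+ vi+ on one chromosome and ts vi on the other — the recessive alleles are on the same chromosome (cis / coupling).

cis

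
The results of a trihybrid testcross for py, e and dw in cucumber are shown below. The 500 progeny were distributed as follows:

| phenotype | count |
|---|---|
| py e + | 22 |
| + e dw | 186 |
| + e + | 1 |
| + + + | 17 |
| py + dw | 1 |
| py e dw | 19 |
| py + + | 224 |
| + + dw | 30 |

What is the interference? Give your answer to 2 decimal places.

The two most frequent reciprocal classes, + e dw and py + +, are the parental types, so the F1 was + e dw / py + +.
The two rarest classes, + e + and py + dw, are the double crossovers. Comparing them with the parentals, only the dw allele has switched, so dw is the middle locus and the order is py – dw – e.
py–dw: (36 + 2)/500 = 0.0760; dw–e: (52 + 2)/500 = 0.1080.
Expected DCO frequency = 0.0760 × 0.1080 ≈ 0.00821; observed = 2/500 ≈ 0.00400.
Coefficient of coincidence = 0.00400/0.00821 ≈ 0.49; interference = 1 − 0.49 = 0.51.

0.51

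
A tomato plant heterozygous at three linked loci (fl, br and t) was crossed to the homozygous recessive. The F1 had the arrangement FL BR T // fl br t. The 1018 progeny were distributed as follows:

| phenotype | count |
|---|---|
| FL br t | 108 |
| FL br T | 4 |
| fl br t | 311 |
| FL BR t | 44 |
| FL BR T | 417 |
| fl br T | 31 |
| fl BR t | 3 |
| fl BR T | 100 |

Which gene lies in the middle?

The two rarest classes, FL br T and fl BR t, are the double crossovers. Comparing them with the parentals, only the br allele has switched, so br is the middle locus and the order is t – br – fl.

br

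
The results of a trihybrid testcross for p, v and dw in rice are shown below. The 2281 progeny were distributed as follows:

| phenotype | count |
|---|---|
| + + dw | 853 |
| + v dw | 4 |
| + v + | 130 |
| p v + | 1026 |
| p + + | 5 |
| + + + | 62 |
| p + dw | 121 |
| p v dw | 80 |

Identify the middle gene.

v

The two most frequent reciprocal classes, p v + and + + dw, are the parental types, so the F1 was p v + / + + dw.
The two rarest classes, p + + and + v dw, are the double crossovers. Comparing them with the parentals, only the v allele has switched, so v is the middle locus and the order is p – v – dw.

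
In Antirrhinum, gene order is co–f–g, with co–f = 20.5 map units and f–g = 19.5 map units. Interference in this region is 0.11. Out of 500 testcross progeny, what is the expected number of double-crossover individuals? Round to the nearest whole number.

18

Map distances give recombination frequencies of 0.205 and 0.195 for the two intervals.
With interference 0.11 (so coincidence = 0.89), expected double-crossover frequency = 0.205 × 0.195 × 0.89 = 0.03558.
Expected number = 0.03558 × 500 = 17.79 ≈ 18.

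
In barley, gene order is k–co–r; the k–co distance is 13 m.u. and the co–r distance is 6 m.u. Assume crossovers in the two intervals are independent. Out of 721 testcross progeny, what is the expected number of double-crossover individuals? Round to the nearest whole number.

6

Map distances give recombination frequencies of 0.130 and 0.060 for the two intervals.
With no interference, expected double-crossover frequency = 0.130 × 0.060 = 0.00780.
Expected number = 0.00780 × 721 = 5.62 ≈ 6.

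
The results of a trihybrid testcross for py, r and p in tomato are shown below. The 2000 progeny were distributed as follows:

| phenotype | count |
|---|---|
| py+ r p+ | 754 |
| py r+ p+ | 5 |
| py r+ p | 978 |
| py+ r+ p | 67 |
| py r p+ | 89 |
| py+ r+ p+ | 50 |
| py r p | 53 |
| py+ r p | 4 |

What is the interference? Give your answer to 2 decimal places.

0.03

The two most frequent reciprocal classes, py+ r p+ and py r+ p, are the parental types, so the F1 was py+ r p+ / py r+ p.
The two rarest classes, py+ r p and py r+ p+, are the double crossovers. Comparing them with the parentals, only the p allele has switched, so p is the middle locus and the order is py – p – r.
py–p: (156 + 9)/2000 = 0.0825; p–r: (103 + 9)/2000 = 0.0560.
Expected DCO frequency = 0.0825 × 0.0560 ≈ 0.00462; observed = 9/2000 ≈ 0.00450.
Coefficient of coincidence = 0.00450/0.00462 ≈ 0.97; interference = 1 − 0.97 = 0.03.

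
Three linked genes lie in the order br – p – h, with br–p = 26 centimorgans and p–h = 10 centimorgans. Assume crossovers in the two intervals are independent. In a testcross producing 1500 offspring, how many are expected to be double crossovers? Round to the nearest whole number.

Map distances give recombination frequencies of 0.260 and 0.100 for the two intervals.
With no interference, expected double-crossover frequency = 0.260 × 0.100 = 0.02600.
Expected number = 0.02600 × 1500 = 39.00 ≈ 39.

39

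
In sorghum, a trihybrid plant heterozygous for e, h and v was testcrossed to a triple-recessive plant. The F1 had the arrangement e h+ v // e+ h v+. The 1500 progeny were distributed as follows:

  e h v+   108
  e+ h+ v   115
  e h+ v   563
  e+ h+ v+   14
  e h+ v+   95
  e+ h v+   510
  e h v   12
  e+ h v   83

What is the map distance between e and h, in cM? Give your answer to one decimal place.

The two rarest classes, e h v and e+ h+ v+, are the double crossovers. Comparing them with the parentals, only the h allele has switched, so h is the middle locus and the order is v – h – e.
Crossovers in the h–e interval produce the single-crossover classes e+ h+ v and e h v+ (115 + 108 = 223) plus the double crossovers (26).
RF(h–e) = (223 + 26) / 1500 = 249/1500 = 0.1660 → 16.6 cM.

16.6 cM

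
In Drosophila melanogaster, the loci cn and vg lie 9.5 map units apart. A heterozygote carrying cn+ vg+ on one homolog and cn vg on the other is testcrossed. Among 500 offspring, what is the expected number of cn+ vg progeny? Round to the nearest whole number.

24

A map distance of 9.5 map units corresponds to a recombination frequency of 0.095.
The F1 is cn+ vg+ / cn vg, so cn+ vg is a recombinant gamete class with expected frequency r/2 = 0.095/2 = 0.0475.
Expected number = 0.0475 × 500 = 23.75 ≈ 24.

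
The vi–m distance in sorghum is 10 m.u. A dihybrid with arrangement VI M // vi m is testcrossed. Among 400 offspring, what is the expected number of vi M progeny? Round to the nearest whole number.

A map distance of 10 m.u. corresponds to a recombination frequency of 0.100.
The F1 is VI M / vi m, so vi M is a recombinant gamete class with expected frequency r/2 = 0.100/2 = 0.0500.
Expected number = 0.0500 × 400 = 20.00 ≈ 20.

20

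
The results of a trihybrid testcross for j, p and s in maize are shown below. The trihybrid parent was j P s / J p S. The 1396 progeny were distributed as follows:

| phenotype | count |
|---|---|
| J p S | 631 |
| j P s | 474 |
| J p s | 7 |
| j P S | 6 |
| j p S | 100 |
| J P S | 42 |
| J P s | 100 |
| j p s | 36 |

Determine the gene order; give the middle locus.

s

The two rarest classes, j P S and J p s, are the double crossovers. Comparing them with the parentals, only the s allele has switched, so s is the middle locus and the order is j – s – p.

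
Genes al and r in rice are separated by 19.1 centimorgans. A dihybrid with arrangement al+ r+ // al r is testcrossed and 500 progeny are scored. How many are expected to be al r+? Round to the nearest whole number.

48

A map distance of 19.1 centimorgans corresponds to a recombination frequency of 0.191.
The F1 is al+ r+ / al r, so al r+ is a recombinant gamete class with expected frequency r/2 = 0.191/2 = 0.0955.
Expected number = 0.0955 × 500 = 47.75 ≈ 48.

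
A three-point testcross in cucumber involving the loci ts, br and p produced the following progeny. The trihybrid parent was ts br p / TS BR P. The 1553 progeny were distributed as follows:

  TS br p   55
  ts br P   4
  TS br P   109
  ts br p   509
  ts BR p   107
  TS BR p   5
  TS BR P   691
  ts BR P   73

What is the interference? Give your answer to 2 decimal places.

0.55

The two rarest classes, ts br P and TS BR p, are the double crossovers. Comparing them with the parentals, only the p allele has switched, so p is the middle locus and the order is br – p – ts.
br–p: (216 + 9)/1553 = 0.1449; p–ts: (128 + 9)/1553 = 0.0882.
Expected DCO frequency = 0.1449 × 0.0882 ≈ 0.01278; observed = 9/1553 ≈ 0.00580.
Coefficient of coincidence = 0.00580/0.01278 ≈ 0.45; interference = 1 − 0.45 = 0.55.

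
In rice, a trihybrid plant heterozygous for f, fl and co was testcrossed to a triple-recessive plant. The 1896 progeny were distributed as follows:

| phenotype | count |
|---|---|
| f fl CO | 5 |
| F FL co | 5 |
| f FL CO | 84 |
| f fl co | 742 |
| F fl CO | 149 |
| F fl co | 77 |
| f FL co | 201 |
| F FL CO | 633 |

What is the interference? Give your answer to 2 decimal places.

0.69

The two most frequent reciprocal classes, f fl co and F FL CO, are the parental types, so the F1 was f fl co / F FL CO.
The two rarest classes, f fl CO and F FL co, are the double crossovers. Comparing them with the parentals, only the co allele has switched, so co is the middle locus and the order is fl – co – f.
fl–co: (350 + 10)/1896 = 0.1899; co–f: (161 + 10)/1896 = 0.0902.
Expected DCO frequency = 0.1899 × 0.0902 ≈ 0.01713; observed = 10/1896 ≈ 0.00527.
Coefficient of coincidence = 0.00527/0.01713 ≈ 0.31; interference = 1 − 0.31 = 0.69.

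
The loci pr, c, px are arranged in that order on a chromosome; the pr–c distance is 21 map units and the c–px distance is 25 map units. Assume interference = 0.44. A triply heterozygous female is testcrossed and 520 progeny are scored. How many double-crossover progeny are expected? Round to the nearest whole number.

Map distances give recombination frequencies of 0.210 and 0.250 for the two intervals.
With interference 0.44 (so coincidence = 0.56), expected double-crossover frequency = 0.210 × 0.250 × 0.56 = 0.02940.
Expected number = 0.02940 × 520 = 15.29 ≈ 15.

15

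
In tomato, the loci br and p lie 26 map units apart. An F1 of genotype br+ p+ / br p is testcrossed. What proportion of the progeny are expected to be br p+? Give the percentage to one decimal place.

A map distance of 26 map units corresponds to a recombination frequency of 0.260.
The F1 is br+ p+ / br p, so br p+ is a recombinant gamete class with expected frequency r/2 = 0.260/2 = 0.1300.
That is 0.1300 = 13.0% of the progeny.

13.0%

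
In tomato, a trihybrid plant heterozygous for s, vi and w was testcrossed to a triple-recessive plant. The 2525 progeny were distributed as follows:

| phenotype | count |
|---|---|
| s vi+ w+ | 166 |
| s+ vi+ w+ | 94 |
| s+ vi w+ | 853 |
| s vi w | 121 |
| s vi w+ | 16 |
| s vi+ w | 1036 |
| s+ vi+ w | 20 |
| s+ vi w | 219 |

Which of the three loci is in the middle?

s

The two most frequent reciprocal classes, s+ vi w+ and s vi+ w, are the parental types, so the F1 was s+ vi w+ / s vi+ w.
The two rarest classes, s vi w+ and s+ vi+ w, are the double crossovers. Comparing them with the parentals, only the s allele has switched, so s is the middle locus and the order is vi – s – w.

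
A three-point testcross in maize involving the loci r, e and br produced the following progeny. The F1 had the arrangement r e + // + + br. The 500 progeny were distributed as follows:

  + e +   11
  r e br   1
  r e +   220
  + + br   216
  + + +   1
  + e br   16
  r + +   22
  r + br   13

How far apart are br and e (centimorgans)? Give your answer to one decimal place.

The two rarest classes, r e br and + + +, are the double crossovers. Comparing them with the parentals, only the br allele has switched, so br is the middle locus and the order is r – br – e.
Crossovers in the br–e interval produce the single-crossover classes r + + and + e br (22 + 16 = 38) plus the double crossovers (2).
RF(br–e) = (38 + 2) / 500 = 40/500 = 0.0800 → 8.0 centimorgans.

8.0 centimorgans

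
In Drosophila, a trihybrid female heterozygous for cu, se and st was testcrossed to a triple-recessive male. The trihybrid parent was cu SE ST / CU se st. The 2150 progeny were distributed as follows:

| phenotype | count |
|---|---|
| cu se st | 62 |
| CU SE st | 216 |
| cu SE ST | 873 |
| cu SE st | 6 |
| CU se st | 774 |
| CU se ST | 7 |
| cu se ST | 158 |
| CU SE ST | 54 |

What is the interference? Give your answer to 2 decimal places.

The two rarest classes, cu SE st and CU se ST, are the double crossovers. Comparing them with the parentals, only the st allele has switched, so st is the middle locus and the order is cu – st – se.
cu–st: (116 + 13)/2150 = 0.0600; st–se: (374 + 13)/2150 = 0.1800.
Expected DCO frequency = 0.0600 × 0.1800 ≈ 0.01080; observed = 13/2150 ≈ 0.00605.
Coefficient of coincidence = 0.00605/0.01080 ≈ 0.56; interference = 1 − 0.56 = 0.44.

0.44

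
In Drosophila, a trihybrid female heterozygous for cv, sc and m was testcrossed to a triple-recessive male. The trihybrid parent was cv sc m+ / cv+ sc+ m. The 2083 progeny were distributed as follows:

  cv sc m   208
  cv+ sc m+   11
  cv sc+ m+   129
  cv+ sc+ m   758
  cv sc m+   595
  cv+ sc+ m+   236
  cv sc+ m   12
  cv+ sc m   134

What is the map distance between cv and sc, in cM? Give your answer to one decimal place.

The two rarest classes, cv+ sc m+ and cv sc+ m, are the double crossovers. Comparing them with the parentals, only the cv allele has switched, so cv is the middle locus and the order is sc – cv – m.
Crossovers in the sc–cv interval produce the single-crossover classes cv sc+ m+ and cv+ sc m (129 + 134 = 263) plus the double crossovers (23).
RF(sc–cv) = (263 + 23) / 2083 = 286/2083 = 0.1373 → 13.7 cM.

13.7 cM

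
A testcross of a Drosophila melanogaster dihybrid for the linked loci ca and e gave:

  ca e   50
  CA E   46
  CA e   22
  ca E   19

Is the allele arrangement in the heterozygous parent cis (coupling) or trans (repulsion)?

cis

The two most frequent classes are CA E (46) and ca e (50); these are the parental (non-recombinant) types.
So the F1 carried CA E on one chromosome and ca e on the other — the recessive alleles are on the same chromosome (cis / coupling).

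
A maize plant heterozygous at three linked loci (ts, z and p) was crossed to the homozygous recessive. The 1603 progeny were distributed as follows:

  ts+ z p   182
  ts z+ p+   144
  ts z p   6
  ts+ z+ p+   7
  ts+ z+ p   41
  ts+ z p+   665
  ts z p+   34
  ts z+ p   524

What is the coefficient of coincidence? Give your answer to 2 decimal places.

The two most frequent reciprocal classes, ts+ z p+ and ts z+ p, are the parental types, so the F1 was ts+ z p+ / ts z+ p.
The two rarest classes, ts+ z+ p+ and ts z p, are the double crossovers. Comparing them with the parentals, only the z allele has switched, so z is the middle locus and the order is p – z – ts.
p–z: (326 + 13)/1603 = 0.2115; z–ts: (75 + 13)/1603 = 0.0549.
Expected DCO frequency = 0.2115 × 0.0549 ≈ 0.01161; observed = 13/1603 ≈ 0.00811.
Coefficient of coincidence = 0.00811/0.01161 ≈ 0.70.

0.70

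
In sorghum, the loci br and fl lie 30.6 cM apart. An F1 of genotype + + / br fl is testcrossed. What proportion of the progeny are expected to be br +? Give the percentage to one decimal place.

A map distance of 30.6 cM corresponds to a recombination frequency of 0.306.
The F1 is + + / br fl, so br + is a recombinant gamete class with expected frequency r/2 = 0.306/2 = 0.1530.
That is 0.1530 = 15.3% of the progeny.

15.3%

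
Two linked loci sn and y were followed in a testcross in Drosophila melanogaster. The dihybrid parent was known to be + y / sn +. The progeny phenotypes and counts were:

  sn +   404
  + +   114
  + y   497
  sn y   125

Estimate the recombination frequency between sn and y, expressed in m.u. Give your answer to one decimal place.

The recombinant classes are + + and sn y: 114 + 125 = 239.
Recombination frequency = 239/1140 = 0.2096 ≈ 21.0%, i.e. 21.0 m.u.

21.0 m.u.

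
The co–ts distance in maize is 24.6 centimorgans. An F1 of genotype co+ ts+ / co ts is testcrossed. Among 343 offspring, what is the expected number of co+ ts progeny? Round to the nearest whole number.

42

A map distance of 24.6 centimorgans corresponds to a recombination frequency of 0.246.
The F1 is co+ ts+ / co ts, so co+ ts is a recombinant gamete class with expected frequency r/2 = 0.246/2 = 0.1230.
Expected number = 0.1230 × 343 = 42.19 ≈ 42.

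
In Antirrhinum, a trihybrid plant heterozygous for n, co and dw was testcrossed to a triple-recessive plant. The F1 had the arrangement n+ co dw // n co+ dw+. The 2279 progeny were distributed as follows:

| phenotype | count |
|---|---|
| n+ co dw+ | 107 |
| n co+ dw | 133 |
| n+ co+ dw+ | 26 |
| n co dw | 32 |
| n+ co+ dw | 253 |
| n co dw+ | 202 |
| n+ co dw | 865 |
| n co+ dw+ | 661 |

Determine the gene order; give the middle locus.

n

The two rarest classes, n co dw and n+ co+ dw+, are the double crossovers. Comparing them with the parentals, only the n allele has switched, so n is the middle locus and the order is co – n – dw.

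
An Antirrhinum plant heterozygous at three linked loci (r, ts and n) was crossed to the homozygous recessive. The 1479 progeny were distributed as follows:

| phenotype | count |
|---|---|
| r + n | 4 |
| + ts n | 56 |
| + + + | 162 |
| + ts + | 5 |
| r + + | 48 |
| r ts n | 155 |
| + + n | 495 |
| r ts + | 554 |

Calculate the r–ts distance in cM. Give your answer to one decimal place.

7.6 cM

The two most frequent reciprocal classes, + + n and r ts +, are the parental types, so the F1 was + + n / r ts +.
The two rarest classes, r + n and + ts +, are the double crossovers. Comparing them with the parentals, only the r allele has switched, so r is the middle locus and the order is ts – r – n.
Crossovers in the ts–r interval produce the single-crossover classes + ts n and r + + (56 + 48 = 104) plus the double crossovers (9).
RF(ts–r) = (104 + 9) / 1479 = 113/1479 = 0.0764 → 7.6 cM.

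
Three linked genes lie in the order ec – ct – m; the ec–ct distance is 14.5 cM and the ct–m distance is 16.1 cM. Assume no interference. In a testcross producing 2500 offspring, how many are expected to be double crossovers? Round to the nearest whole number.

58

Map distances give recombination frequencies of 0.145 and 0.161 for the two intervals.
With no interference, expected double-crossover frequency = 0.145 × 0.161 = 0.02334.
Expected number = 0.02334 × 2500 = 58.36 ≈ 58.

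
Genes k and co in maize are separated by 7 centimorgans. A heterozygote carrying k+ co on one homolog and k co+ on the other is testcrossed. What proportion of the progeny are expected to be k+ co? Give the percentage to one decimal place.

A map distance of 7 centimorgans corresponds to a recombination frequency of 0.070.
The F1 is k+ co / k co+, so k+ co is a parental gamete class with expected frequency (1 − r)/2 = 0.930/2 = 0.4650.
That is 0.4650 = 46.5% of the progeny.

46.5%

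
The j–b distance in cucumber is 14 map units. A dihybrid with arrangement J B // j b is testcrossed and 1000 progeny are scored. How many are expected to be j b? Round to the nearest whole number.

A map distance of 14 map units corresponds to a recombination frequency of 0.140.
The F1 is J B / j b, so j b is a parental gamete class with expected frequency (1 − r)/2 = 0.860/2 = 0.4300.
Expected number = 0.4300 × 1000 = 430.00 ≈ 430.

430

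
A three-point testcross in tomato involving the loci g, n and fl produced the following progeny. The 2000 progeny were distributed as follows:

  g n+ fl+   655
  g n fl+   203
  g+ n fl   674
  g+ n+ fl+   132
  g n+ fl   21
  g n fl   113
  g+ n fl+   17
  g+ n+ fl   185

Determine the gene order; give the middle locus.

fl

The two most frequent reciprocal classes, g+ n fl and g n+ fl+, are the parental types, so the F1 was g+ n fl / g n+ fl+.
The two rarest classes, g+ n fl+ and g n+ fl, are the double crossovers. Comparing them with the parentals, only the fl allele has switched, so fl is the middle locus and the order is g – fl – n.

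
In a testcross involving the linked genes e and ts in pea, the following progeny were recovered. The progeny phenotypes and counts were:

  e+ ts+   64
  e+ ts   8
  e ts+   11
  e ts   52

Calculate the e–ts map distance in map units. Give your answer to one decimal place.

14.1 map units

The two most frequent classes, e+ ts+ (64) and e ts (52), are the parental types, so the F1 was e+ ts+ / e ts.
The recombinant classes are e+ ts and e ts+: 8 + 11 = 19.
Recombination frequency = 19/135 = 0.1407 ≈ 14.1%, i.e. 14.1 map units.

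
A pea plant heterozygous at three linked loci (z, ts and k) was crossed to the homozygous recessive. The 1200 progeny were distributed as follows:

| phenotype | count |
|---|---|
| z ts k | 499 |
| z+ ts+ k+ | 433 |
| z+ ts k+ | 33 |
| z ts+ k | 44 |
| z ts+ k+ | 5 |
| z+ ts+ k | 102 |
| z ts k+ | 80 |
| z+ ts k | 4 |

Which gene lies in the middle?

z

The two most frequent reciprocal classes, z+ ts+ k+ and z ts k, are the parental types, so the F1 was z+ ts+ k+ / z ts k.
The two rarest classes, z ts+ k+ and z+ ts k, are the double crossovers. Comparing them with the parentals, only the z allele has switched, so z is the middle locus and the order is ts – z – k.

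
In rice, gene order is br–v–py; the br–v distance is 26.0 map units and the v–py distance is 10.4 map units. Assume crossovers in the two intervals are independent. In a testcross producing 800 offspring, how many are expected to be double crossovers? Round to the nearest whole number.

22

Map distances give recombination frequencies of 0.260 and 0.104 for the two intervals.
With no interference, expected double-crossover frequency = 0.260 × 0.104 = 0.02704.
Expected number = 0.02704 × 800 = 21.63 ≈ 22.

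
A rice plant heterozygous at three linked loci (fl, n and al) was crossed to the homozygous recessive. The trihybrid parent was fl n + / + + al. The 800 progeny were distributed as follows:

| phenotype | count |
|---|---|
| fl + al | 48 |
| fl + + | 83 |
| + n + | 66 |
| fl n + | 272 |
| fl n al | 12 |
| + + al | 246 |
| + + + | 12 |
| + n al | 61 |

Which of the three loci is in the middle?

The two rarest classes, fl n al and + + +, are the double crossovers. Comparing them with the parentals, only the al allele has switched, so al is the middle locus and the order is fl – al – n.

al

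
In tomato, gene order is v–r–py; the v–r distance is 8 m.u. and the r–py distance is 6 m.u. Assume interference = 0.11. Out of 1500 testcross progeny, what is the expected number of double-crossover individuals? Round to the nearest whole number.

6

Map distances give recombination frequencies of 0.080 and 0.060 for the two intervals.
With interference 0.11 (so coincidence = 0.89), expected double-crossover frequency = 0.080 × 0.060 × 0.89 = 0.00427.
Expected number = 0.00427 × 1500 = 6.41 ≈ 6.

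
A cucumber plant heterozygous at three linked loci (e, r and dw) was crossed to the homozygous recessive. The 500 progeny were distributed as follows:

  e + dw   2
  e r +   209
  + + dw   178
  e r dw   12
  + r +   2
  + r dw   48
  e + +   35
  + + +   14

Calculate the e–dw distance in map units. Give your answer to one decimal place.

6.0 map units

The two most frequent reciprocal classes, e r + and + + dw, are the parental types, so the F1 was e r + / + + dw.
The two rarest classes, + r + and e + dw, are the double crossovers. Comparing them with the parentals, only the e allele has switched, so e is the middle locus and the order is dw – e – r.
Crossovers in the dw–e interval produce the single-crossover classes e r dw and + + + (12 + 14 = 26) plus the double crossovers (4).
RF(dw–e) = (26 + 4) / 500 = 30/500 = 0.0600 → 6.0 map units.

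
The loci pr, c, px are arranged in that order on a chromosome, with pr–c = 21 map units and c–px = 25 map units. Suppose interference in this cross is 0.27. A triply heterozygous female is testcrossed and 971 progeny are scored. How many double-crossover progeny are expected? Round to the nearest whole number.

37

Map distances give recombination frequencies of 0.210 and 0.250 for the two intervals.
With interference 0.27 (so coincidence = 0.73), expected double-crossover frequency = 0.210 × 0.250 × 0.73 = 0.03832.
Expected number = 0.03832 × 971 = 37.21 ≈ 37.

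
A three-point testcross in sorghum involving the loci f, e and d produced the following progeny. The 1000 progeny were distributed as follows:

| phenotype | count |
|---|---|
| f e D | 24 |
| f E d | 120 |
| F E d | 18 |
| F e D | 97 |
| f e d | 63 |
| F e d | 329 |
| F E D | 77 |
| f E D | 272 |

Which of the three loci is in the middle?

The two most frequent reciprocal classes, f E D and F e d, are the parental types, so the F1 was f E D / F e d.
The two rarest classes, f e D and F E d, are the double crossovers. Comparing them with the parentals, only the e allele has switched, so e is the middle locus and the order is f – e – d.

e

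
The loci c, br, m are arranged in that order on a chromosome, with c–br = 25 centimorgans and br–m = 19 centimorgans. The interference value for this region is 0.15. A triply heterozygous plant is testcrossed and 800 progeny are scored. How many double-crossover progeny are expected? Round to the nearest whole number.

32

Map distances give recombination frequencies of 0.250 and 0.190 for the two intervals.
With interference 0.15 (so coincidence = 0.85), expected double-crossover frequency = 0.250 × 0.190 × 0.85 = 0.04038.
Expected number = 0.04038 × 800 = 32.30 ≈ 32.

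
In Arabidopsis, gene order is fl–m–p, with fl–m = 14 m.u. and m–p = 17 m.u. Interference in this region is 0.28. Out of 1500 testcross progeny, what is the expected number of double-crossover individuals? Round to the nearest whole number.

26

Map distances give recombination frequencies of 0.140 and 0.170 for the two intervals.
With interference 0.28 (so coincidence = 0.72), expected double-crossover frequency = 0.140 × 0.170 × 0.72 = 0.01714.
Expected number = 0.01714 × 1500 = 25.70 ≈ 26.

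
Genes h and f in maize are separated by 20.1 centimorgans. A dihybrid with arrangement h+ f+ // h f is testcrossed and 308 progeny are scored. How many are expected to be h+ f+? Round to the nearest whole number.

123

A map distance of 20.1 centimorgans corresponds to a recombination frequency of 0.201.
The F1 is h+ f+ / h f, so h+ f+ is a parental gamete class with expected frequency (1 − r)/2 = 0.799/2 = 0.3995.
Expected number = 0.3995 × 308 = 123.05 ≈ 123.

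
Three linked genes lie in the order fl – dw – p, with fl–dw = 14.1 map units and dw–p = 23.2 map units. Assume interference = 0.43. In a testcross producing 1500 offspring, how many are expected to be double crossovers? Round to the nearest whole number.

Map distances give recombination frequencies of 0.141 and 0.232 for the two intervals.
With interference 0.43 (so coincidence = 0.57), expected double-crossover frequency = 0.141 × 0.232 × 0.57 = 0.01865.
Expected number = 0.01865 × 1500 = 27.97 ≈ 28.

28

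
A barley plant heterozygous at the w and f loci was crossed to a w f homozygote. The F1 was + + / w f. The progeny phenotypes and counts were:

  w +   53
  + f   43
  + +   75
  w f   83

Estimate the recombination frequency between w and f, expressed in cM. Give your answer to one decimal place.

37.8 cM

The recombinant classes are + f and w +: 43 + 53 = 96.
Recombination frequency = 96/254 = 0.3780 ≈ 37.8%, i.e. 37.8 cM.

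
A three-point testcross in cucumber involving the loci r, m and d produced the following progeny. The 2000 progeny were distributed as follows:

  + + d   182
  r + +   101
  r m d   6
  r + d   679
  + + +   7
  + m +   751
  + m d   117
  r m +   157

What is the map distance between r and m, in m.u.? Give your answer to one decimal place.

The two most frequent reciprocal classes, + m + and r + d, are the parental types, so the F1 was + m + / r + d.
The two rarest classes, + + + and r m d, are the double crossovers. Comparing them with the parentals, only the m allele has switched, so m is the middle locus and the order is r – m – d.
Crossovers in the r–m interval produce the single-crossover classes r m + and + + d (157 + 182 = 339) plus the double crossovers (13).
RF(r–m) = (339 + 13) / 2000 = 352/2000 = 0.1760 → 17.6 m.u.

17.6 m.u.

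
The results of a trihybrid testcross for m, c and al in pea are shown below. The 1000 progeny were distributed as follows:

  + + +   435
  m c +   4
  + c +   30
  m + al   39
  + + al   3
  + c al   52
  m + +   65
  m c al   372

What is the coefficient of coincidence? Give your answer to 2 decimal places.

The two most frequent reciprocal classes, m c al and + + +, are the parental types, so the F1 was m c al / + + +.
The two rarest classes, m c + and + + al, are the double crossovers. Comparing them with the parentals, only the al allele has switched, so al is the middle locus and the order is c – al – m.
c–al: (69 + 7)/1000 = 0.0760; al–m: (117 + 7)/1000 = 0.1240.
Expected DCO frequency = 0.0760 × 0.1240 ≈ 0.00942; observed = 7/1000 ≈ 0.00700.
Coefficient of coincidence = 0.00700/0.00942 ≈ 0.74.

0.74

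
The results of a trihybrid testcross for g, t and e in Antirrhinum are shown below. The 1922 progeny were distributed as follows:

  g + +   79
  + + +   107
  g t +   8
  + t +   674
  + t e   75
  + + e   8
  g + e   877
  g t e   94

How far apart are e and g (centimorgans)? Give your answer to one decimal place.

8.8 centimorgans

The two most frequent reciprocal classes, g + e and + t +, are the parental types, so the F1 was g + e / + t +.
The two rarest classes, + + e and g t +, are the double crossovers. Comparing them with the parentals, only the g allele has switched, so g is the middle locus and the order is t – g – e.
Crossovers in the g–e interval produce the single-crossover classes g + + and + t e (79 + 75 = 154) plus the double crossovers (16).
RF(g–e) = (154 + 16) / 1922 = 170/1922 = 0.0884 → 8.8 centimorgans.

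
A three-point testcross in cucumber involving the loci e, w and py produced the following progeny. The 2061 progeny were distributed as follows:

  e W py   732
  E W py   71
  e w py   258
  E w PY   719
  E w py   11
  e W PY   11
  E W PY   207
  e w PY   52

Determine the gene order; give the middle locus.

The two most frequent reciprocal classes, E w PY and e W py, are the parental types, so the F1 was E w PY / e W py.
The two rarest classes, E w py and e W PY, are the double crossovers. Comparing them with the parentals, only the py allele has switched, so py is the middle locus and the order is w – py – e.

py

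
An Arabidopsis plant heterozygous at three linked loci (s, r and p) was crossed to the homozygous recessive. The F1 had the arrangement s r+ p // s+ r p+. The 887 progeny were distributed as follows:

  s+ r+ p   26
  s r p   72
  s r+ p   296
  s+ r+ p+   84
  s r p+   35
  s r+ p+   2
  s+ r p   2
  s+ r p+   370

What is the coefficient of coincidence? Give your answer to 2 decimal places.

0.34

The two rarest classes, s r+ p+ and s+ r p, are the double crossovers. Comparing them with the parentals, only the p allele has switched, so p is the middle locus and the order is s – p – r.
s–p: (61 + 4)/887 = 0.0733; p–r: (156 + 4)/887 = 0.1804.
Expected DCO frequency = 0.0733 × 0.1804 ≈ 0.01322; observed = 4/887 ≈ 0.00451.
Coefficient of coincidence = 0.00451/0.01322 ≈ 0.34.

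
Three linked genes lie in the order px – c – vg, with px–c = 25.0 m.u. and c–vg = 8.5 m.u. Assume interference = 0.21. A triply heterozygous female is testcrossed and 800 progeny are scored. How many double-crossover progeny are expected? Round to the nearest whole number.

13

Map distances give recombination frequencies of 0.250 and 0.085 for the two intervals.
With interference 0.21 (so coincidence = 0.79), expected double-crossover frequency = 0.250 × 0.085 × 0.79 = 0.01679.
Expected number = 0.01679 × 800 = 13.43 ≈ 13.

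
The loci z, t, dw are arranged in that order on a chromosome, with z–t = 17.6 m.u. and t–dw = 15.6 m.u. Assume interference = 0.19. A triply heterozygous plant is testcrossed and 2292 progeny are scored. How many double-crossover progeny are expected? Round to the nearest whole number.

51

Map distances give recombination frequencies of 0.176 and 0.156 for the two intervals.
With interference 0.19 (so coincidence = 0.81), expected double-crossover frequency = 0.176 × 0.156 × 0.81 = 0.02224.
Expected number = 0.02224 × 2292 = 50.97 ≈ 51.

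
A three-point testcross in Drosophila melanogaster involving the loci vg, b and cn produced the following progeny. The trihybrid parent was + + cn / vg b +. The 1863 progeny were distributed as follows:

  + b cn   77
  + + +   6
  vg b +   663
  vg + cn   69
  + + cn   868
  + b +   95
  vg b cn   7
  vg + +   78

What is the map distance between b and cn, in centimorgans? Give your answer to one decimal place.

The two rarest classes, + + + and vg b cn, are the double crossovers. Comparing them with the parentals, only the cn allele has switched, so cn is the middle locus and the order is vg – cn – b.
Crossovers in the cn–b interval produce the single-crossover classes + b cn and vg + + (77 + 78 = 155) plus the double crossovers (13).
RF(cn–b) = (155 + 13) / 1863 = 168/1863 = 0.0902 → 9.0 centimorgans.

9.0 centimorgans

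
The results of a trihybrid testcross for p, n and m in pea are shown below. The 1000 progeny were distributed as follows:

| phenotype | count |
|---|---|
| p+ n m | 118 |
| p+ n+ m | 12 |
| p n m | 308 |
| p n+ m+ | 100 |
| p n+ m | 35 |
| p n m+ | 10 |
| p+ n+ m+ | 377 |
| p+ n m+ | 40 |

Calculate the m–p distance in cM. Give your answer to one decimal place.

The two most frequent reciprocal classes, p+ n+ m+ and p n m, are the parental types, so the F1 was p+ n+ m+ / p n m.
The two rarest classes, p+ n+ m and p n m+, are the double crossovers. Comparing them with the parentals, only the m allele has switched, so m is the middle locus and the order is p – m – n.
Crossovers in the p–m interval produce the single-crossover classes p n+ m+ and p+ n m (100 + 118 = 218) plus the double crossovers (22).
RF(p–m) = (218 + 22) / 1000 = 240/1000 = 0.2400 → 24.0 cM.

24.0 cM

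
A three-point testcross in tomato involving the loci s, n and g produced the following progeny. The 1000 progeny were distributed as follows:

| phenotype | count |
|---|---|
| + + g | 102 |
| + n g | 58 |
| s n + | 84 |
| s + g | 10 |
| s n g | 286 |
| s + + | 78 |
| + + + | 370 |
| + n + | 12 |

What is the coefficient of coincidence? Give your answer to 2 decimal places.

0.67

The two most frequent reciprocal classes, s n g and + + +, are the parental types, so the F1 was s n g / + + +.
The two rarest classes, s + g and + n +, are the double crossovers. Comparing them with the parentals, only the n allele has switched, so n is the middle locus and the order is g – n – s.
g–n: (186 + 22)/1000 = 0.2080; n–s: (136 + 22)/1000 = 0.1580.
Expected DCO frequency = 0.2080 × 0.1580 ≈ 0.03286; observed = 22/1000 ≈ 0.02200.
Coefficient of coincidence = 0.02200/0.03286 ≈ 0.67.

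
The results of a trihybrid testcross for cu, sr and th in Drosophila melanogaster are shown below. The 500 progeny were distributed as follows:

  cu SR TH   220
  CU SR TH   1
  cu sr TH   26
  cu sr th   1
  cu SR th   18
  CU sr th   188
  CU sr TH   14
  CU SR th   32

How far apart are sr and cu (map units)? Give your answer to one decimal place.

12.0 map units

The two most frequent reciprocal classes, cu SR TH and CU sr th, are the parental types, so the F1 was cu SR TH / CU sr th.
The two rarest classes, CU SR TH and cu sr th, are the double crossovers. Comparing them with the parentals, only the cu allele has switched, so cu is the middle locus and the order is sr – cu – th.
Crossovers in the sr–cu interval produce the single-crossover classes cu sr TH and CU SR th (26 + 32 = 58) plus the double crossovers (2).
RF(sr–cu) = (58 + 2) / 500 = 60/500 = 0.1200 → 12.0 map units.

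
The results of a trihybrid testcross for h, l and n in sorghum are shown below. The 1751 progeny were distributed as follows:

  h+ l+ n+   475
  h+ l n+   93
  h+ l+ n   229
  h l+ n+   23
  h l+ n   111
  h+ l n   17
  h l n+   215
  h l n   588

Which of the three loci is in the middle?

The two most frequent reciprocal classes, h l n and h+ l+ n+, are the parental types, so the F1 was h l n / h+ l+ n+.
The two rarest classes, h+ l n and h l+ n+, are the double crossovers. Comparing them with the parentals, only the h allele has switched, so h is the middle locus and the order is l – h – n.

h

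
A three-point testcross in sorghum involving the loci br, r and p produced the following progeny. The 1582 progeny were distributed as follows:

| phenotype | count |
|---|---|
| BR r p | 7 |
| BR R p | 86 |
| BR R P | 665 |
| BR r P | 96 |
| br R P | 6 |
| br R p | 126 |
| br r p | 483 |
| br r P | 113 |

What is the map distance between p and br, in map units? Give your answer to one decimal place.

13.4 map units

The two most frequent reciprocal classes, br r p and BR R P, are the parental types, so the F1 was br r p / BR R P.
The two rarest classes, BR r p and br R P, are the double crossovers. Comparing them with the parentals, only the br allele has switched, so br is the middle locus and the order is p – br – r.
Crossovers in the p–br interval produce the single-crossover classes br r P and BR R p (113 + 86 = 199) plus the double crossovers (13).
RF(p–br) = (199 + 13) / 1582 = 212/1582 = 0.1340 → 13.4 map units.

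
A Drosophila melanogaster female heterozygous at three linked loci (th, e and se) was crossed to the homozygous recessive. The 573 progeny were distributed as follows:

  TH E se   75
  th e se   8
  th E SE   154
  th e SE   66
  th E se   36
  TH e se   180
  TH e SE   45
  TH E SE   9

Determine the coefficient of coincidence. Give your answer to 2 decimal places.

The two most frequent reciprocal classes, th E SE and TH e se, are the parental types, so the F1 was th E SE / TH e se.
The two rarest classes, TH E SE and th e se, are the double crossovers. Comparing them with the parentals, only the th allele has switched, so th is the middle locus and the order is e – th – se.
e–th: (141 + 17)/573 = 0.2757; th–se: (81 + 17)/573 = 0.1710.
Expected DCO frequency = 0.2757 × 0.1710 ≈ 0.04714; observed = 17/573 ≈ 0.02967.
Coefficient of coincidence = 0.02967/0.04714 ≈ 0.63.

0.63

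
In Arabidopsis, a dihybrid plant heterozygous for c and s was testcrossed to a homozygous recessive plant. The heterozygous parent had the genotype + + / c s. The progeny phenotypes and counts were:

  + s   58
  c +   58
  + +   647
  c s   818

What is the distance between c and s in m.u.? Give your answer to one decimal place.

The recombinant classes are + s and c +: 58 + 58 = 116.
Recombination frequency = 116/1581 = 0.0734 ≈ 7.3%, i.e. 7.3 m.u.

7.3 m.u.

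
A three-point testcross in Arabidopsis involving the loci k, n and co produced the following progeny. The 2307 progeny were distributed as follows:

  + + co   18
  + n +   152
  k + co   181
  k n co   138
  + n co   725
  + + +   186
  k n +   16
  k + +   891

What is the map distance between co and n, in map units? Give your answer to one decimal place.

The two most frequent reciprocal classes, k + + and + n co, are the parental types, so the F1 was k + + / + n co.
The two rarest classes, k n + and + + co, are the double crossovers. Comparing them with the parentals, only the n allele has switched, so n is the middle locus and the order is co – n – k.
Crossovers in the co–n interval produce the single-crossover classes k + co and + n + (181 + 152 = 333) plus the double crossovers (34).
RF(co–n) = (333 + 34) / 2307 = 367/2307 = 0.1591 → 15.9 map units.

15.9 map units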